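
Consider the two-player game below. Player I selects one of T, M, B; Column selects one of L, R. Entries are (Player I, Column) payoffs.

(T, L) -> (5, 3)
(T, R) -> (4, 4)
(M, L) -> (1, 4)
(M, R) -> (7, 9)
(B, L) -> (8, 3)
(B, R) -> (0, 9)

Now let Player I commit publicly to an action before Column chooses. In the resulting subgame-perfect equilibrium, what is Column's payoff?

Column best-responds to each possible Player I move:
- T: Column compares 3, 4 and picks R; Player I would get 4.
- M: Column compares 4, 9 and picks R; Player I would get 7.
- B: Column compares 3, 9 and picks R; Player I would get 0.
Among 4, 7, 0, the best is 7 at M. Subgame-perfect outcome: (M, R) with payoffs (7, 9).

9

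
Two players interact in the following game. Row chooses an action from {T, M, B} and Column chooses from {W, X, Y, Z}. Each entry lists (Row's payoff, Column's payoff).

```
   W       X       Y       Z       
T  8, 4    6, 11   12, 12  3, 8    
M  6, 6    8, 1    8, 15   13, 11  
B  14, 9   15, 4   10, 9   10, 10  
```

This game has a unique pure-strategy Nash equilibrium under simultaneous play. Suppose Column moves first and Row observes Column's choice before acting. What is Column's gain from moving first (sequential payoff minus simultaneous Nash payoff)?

0

Solve by backward induction (Column leads).
- W: BR = B, leader payoff 9.
- X: BR = B, leader payoff 4.
- Y: BR = T, leader payoff 12.
- Z: BR = M, leader payoff 11.
Column's induced payoffs are 9, 4, 12, 11, so Column commits to Y. Subgame-perfect outcome: (T, Y) with payoffs (12, 12).
Now find the simultaneous Nash equilibrium.
Row's best replies: W→B; X→B; Y→T; Z→M.
Column's best replies: T→Y; M→Y; B→Z.
Only (T, Y) has each player best-responding; Nash payoffs (12, 12).
Column's commitment gain: 12 − 12 = 0.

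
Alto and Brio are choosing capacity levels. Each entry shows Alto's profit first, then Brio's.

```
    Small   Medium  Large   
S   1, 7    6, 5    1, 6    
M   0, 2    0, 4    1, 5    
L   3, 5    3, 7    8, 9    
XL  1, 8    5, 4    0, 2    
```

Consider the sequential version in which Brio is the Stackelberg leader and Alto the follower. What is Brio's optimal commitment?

Solve by backward induction (Brio leads).
- Small: BR = L, leader payoff 5.
- Medium: BR = S, leader payoff 5.
- Large: BR = L, leader payoff 9.
Among 5, 5, 9, the best is 9 at Large. Subgame-perfect outcome: (L, Large) with payoffs (8, 9).

Large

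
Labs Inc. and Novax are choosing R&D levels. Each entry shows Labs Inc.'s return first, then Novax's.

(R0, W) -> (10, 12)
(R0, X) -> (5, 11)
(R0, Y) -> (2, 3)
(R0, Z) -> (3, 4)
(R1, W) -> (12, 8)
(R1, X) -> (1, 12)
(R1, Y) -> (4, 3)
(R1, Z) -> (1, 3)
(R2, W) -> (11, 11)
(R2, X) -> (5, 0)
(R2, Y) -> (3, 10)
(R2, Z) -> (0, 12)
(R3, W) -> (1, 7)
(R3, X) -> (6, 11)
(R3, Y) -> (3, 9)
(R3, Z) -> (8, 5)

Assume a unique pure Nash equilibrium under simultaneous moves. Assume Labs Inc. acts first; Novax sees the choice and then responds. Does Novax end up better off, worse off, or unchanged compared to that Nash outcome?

better off

Work backward from Novax's decision.
- R0: Novax compares 12, 11, 3, 4 and picks W; Labs Inc. would get 10.
- R1: Novax compares 8, 12, 3, 3 and picks X; Labs Inc. would get 1.
- R2: Novax compares 11, 0, 10, 12 and picks Z; Labs Inc. would get 0.
- R3: Novax compares 7, 11, 9, 5 and picks X; Labs Inc. would get 6.
Maximizing over 10, 1, 0, 6, Labs Inc. chooses R0. Subgame-perfect outcome: (R0, W) with payoffs (10, 12).
Now find the simultaneous Nash equilibrium.
Labs Inc.'s best replies: W→R1; X→R3; Y→R1; Z→R3.
Novax's best replies: R0→W; R1→X; R2→Z; R3→X.
The unique mutual best reply is (R3, X), giving (6, 11).
Novax earns 12 sequentially versus 11 at the Nash outcome: better off.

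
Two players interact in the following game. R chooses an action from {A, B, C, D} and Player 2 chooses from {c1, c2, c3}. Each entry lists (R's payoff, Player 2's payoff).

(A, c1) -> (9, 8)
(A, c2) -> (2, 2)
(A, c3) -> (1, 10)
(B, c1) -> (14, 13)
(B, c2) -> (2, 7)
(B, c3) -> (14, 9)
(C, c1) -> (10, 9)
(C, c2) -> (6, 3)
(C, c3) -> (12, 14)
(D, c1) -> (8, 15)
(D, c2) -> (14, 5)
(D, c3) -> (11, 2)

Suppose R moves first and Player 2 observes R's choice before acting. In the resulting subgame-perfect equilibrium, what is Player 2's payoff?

13

Solve by backward induction (R leads).
- A: Player 2 compares 8, 2, 10 and picks c3; R would get 1.
- B: Player 2 compares 13, 7, 9 and picks c1; R would get 14.
- C: Player 2 compares 9, 3, 14 and picks c3; R would get 12.
- D: Player 2 compares 15, 5, 2 and picks c1; R would get 8.
Maximizing over 1, 14, 12, 8, R chooses B. Subgame-perfect outcome: (B, c1) with payoffs (14, 13).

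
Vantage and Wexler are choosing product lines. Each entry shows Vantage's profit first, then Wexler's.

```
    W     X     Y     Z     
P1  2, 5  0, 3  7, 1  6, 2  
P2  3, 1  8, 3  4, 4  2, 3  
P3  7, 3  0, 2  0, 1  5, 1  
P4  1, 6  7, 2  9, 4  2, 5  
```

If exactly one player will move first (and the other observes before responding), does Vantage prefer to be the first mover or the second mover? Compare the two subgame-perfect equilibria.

If Vantage leads: Wexler's best replies are P1→W, P2→Y, P3→W, P4→W; Vantage's induced payoffs 2, 4, 7, 1; outcome (P3, W), payoffs (7, 3).
If Wexler leads: Vantage's best replies are W→P3, X→P2, Y→P4, Z→P1; Wexler's induced payoffs 3, 3, 4, 2; outcome (P4, Y), payoffs (9, 4).
Vantage gets 7 moving first and 9 moving second, so Vantage prefers to move second.

second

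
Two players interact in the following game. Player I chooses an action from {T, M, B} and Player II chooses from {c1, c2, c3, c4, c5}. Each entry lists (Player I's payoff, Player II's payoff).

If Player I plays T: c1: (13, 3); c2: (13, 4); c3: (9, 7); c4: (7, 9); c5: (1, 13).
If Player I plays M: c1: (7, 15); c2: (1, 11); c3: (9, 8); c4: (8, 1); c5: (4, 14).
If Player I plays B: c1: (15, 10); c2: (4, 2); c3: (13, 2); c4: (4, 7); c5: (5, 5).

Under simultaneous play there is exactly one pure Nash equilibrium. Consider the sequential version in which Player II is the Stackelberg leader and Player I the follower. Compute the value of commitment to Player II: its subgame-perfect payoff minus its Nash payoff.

0

Work backward from Player I's decision.
- c1 → Player I plays B (best of 13, 7, 15); Player II gets 10.
- c2 → Player I plays T (best of 13, 1, 4); Player II gets 4.
- c3 → Player I plays B (best of 9, 9, 13); Player II gets 2.
- c4 → Player I plays M (best of 7, 8, 4); Player II gets 1.
- c5 → Player I plays B (best of 1, 4, 5); Player II gets 5.
Maximizing over 10, 4, 2, 1, 5, Player II chooses c1. Subgame-perfect outcome: (B, c1) with payoffs (15, 10).
For the simultaneous game, intersect best replies.
Player I's best replies: c1→B; c2→T; c3→B; c4→M; c5→B.
Player II's best replies: T→c5; M→c1; B→c1.
Only (B, c1) has each player best-responding; Nash payoffs (15, 10).
Player II's commitment gain: 10 − 10 = 0.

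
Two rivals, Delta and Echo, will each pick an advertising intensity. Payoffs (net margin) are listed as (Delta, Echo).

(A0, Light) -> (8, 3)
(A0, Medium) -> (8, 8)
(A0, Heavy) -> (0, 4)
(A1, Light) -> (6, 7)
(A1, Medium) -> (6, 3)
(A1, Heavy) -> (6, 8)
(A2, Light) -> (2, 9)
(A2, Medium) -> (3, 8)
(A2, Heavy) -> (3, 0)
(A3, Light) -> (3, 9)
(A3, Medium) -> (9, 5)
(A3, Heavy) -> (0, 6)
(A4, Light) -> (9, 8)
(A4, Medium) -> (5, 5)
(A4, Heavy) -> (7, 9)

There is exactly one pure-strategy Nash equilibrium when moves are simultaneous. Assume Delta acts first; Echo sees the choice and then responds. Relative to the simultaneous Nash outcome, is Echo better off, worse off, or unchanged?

Work backward from Echo's decision.
- A0: Echo compares 3, 8, 4 and picks Medium; Delta would get 8.
- A1: Echo compares 7, 3, 8 and picks Heavy; Delta would get 6.
- A2: Echo compares 9, 8, 0 and picks Light; Delta would get 2.
- A3: Echo compares 9, 5, 6 and picks Light; Delta would get 3.
- A4: Echo compares 8, 5, 9 and picks Heavy; Delta would get 7.
Delta's induced payoffs are 8, 6, 2, 3, 7, so Delta commits to A0. Subgame-perfect outcome: (A0, Medium) with payoffs (8, 8).
For the simultaneous game, intersect best replies.
Delta's best replies: Light→A4; Medium→A3; Heavy→A4.
Echo's best replies: A0→Medium; A1→Heavy; A2→Light; A3→Light; A4→Heavy.
Only (A4, Heavy) has each player best-responding; Nash payoffs (7, 9).
Echo earns 8 sequentially versus 9 at the Nash outcome: worse off.

worse off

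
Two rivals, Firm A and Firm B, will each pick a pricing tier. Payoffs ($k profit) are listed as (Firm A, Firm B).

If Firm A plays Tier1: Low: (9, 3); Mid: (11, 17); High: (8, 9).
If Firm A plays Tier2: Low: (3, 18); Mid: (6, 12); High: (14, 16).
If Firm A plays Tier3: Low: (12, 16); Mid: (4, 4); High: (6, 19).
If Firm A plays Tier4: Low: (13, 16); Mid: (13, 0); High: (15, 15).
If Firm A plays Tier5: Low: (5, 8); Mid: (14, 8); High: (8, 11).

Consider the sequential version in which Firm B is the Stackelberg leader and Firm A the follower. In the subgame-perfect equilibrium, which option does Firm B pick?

Solve by backward induction (Firm B leads).
- Low: BR = Tier4, leader payoff 16.
- Mid: BR = Tier5, leader payoff 8.
- High: BR = Tier4, leader payoff 15.
Firm B's induced payoffs are 16, 8, 15, so Firm B commits to Low. Subgame-perfect outcome: (Tier4, Low) with payoffs (13, 16).

Low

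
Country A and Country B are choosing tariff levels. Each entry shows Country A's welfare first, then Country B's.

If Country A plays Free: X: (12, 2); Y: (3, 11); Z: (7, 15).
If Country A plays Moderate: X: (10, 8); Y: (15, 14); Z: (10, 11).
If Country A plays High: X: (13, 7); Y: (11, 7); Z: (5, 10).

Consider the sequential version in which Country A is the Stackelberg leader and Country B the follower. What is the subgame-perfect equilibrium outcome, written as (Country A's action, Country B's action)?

Solve by backward induction (Country A leads).
- Free → Country B plays Z (best of 2, 11, 15); Country A gets 7.
- Moderate → Country B plays Y (best of 8, 14, 11); Country A gets 15.
- High → Country B plays Z (best of 7, 7, 10); Country A gets 5.
Among 7, 15, 5, the best is 15 at Moderate. Subgame-perfect outcome: (Moderate, Y) with payoffs (15, 14).

(Moderate, Y)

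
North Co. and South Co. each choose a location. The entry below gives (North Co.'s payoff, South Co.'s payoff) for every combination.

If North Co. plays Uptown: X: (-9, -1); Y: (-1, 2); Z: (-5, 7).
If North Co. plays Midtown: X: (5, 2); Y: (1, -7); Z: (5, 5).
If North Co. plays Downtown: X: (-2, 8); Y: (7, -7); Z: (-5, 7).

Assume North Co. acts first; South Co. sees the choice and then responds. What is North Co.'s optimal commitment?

Midtown

South Co. best-responds to each possible North Co. move:
- Uptown: South Co. compares -1, 2, 7 and picks Z; North Co. would get -5.
- Midtown: South Co. compares 2, -7, 5 and picks Z; North Co. would get 5.
- Downtown: South Co. compares 8, -7, 7 and picks X; North Co. would get -2.
Among -5, 5, -2, the best is 5 at Midtown. Subgame-perfect outcome: (Midtown, Z) with payoffs (5, 5).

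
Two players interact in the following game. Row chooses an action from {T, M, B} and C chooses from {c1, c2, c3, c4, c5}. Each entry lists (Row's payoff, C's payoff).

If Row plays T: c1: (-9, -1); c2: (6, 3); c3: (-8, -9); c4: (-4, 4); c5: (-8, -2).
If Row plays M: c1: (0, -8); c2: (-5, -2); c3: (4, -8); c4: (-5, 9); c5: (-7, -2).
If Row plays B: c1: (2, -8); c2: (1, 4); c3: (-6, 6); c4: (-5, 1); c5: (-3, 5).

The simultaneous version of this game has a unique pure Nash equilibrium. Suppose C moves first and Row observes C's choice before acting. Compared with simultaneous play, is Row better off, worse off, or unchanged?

better off

Solve by backward induction (C leads).
- c1: BR = B, leader payoff -8.
- c2: BR = T, leader payoff 3.
- c3: BR = M, leader payoff -8.
- c4: BR = T, leader payoff 4.
- c5: BR = B, leader payoff 5.
Maximizing over -8, 3, -8, 4, 5, C chooses c5. Subgame-perfect outcome: (B, c5) with payoffs (-3, 5).
For the simultaneous game, intersect best replies.
Row's best replies: c1→B; c2→T; c3→M; c4→T; c5→B.
C's best replies: T→c4; M→c4; B→c3.
The unique mutual best reply is (T, c4), giving (-4, 4).
Row earns -3 sequentially versus -4 at the Nash outcome: better off.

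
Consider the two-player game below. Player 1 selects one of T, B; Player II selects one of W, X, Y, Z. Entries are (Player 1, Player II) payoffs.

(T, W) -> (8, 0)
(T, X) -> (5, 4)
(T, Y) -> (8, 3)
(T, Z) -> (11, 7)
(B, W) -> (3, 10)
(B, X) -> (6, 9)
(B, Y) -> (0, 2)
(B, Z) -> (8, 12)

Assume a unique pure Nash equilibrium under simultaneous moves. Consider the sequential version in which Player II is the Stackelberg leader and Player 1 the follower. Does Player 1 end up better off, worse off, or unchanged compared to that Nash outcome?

worse off

Player 1 best-responds to each possible Player II move:
- W: Player 1 compares 8, 3 and picks T; Player II would get 0.
- X: Player 1 compares 5, 6 and picks B; Player II would get 9.
- Y: Player 1 compares 8, 0 and picks T; Player II would get 3.
- Z: Player 1 compares 11, 8 and picks T; Player II would get 7.
Among 0, 9, 3, 7, the best is 9 at X. Subgame-perfect outcome: (B, X) with payoffs (6, 9).
Under simultaneous play:
Player 1's best replies: W→T; X→B; Y→T; Z→T.
Player II's best replies: T→Z; B→Z.
Only (T, Z) has each player best-responding; Nash payoffs (11, 7).
Player 1 earns 6 sequentially versus 11 at the Nash outcome: worse off.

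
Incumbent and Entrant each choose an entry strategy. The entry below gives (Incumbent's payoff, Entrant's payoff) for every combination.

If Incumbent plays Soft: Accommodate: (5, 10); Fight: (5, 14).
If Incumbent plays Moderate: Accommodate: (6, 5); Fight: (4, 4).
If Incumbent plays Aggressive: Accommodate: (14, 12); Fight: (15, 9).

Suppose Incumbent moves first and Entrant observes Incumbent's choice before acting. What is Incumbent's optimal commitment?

Aggressive

Backward induction with Incumbent moving first.
- Soft: BR = Fight, leader payoff 5.
- Moderate: BR = Accommodate, leader payoff 6.
- Aggressive: BR = Accommodate, leader payoff 14.
Among 5, 6, 14, the best is 14 at Aggressive. Subgame-perfect outcome: (Aggressive, Accommodate) with payoffs (14, 12).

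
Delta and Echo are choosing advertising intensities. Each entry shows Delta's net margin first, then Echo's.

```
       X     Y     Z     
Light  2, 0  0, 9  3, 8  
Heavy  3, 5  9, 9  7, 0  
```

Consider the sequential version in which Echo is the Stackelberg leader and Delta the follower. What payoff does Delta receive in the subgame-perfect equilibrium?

Backward induction with Echo moving first.
- X → Delta plays Heavy (best of 2, 3); Echo gets 5.
- Y → Delta plays Heavy (best of 0, 9); Echo gets 9.
- Z → Delta plays Heavy (best of 3, 7); Echo gets 0.
Among 5, 9, 0, the best is 9 at Y. Subgame-perfect outcome: (Heavy, Y) with payoffs (9, 9).

9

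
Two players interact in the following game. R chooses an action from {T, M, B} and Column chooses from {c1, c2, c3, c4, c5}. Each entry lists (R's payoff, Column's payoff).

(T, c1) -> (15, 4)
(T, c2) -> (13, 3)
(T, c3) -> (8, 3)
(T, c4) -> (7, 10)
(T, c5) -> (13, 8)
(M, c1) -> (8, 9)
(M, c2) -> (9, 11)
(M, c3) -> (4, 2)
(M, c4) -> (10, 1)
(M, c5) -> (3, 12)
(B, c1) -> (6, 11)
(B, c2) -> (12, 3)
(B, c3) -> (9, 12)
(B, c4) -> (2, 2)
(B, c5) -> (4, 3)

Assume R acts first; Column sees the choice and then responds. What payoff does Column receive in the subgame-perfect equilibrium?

Column best-responds to each possible R move:
- T: BR = c4, leader payoff 7.
- M: BR = c5, leader payoff 3.
- B: BR = c3, leader payoff 9.
R's induced payoffs are 7, 3, 9, so R commits to B. Subgame-perfect outcome: (B, c3) with payoffs (9, 12).

12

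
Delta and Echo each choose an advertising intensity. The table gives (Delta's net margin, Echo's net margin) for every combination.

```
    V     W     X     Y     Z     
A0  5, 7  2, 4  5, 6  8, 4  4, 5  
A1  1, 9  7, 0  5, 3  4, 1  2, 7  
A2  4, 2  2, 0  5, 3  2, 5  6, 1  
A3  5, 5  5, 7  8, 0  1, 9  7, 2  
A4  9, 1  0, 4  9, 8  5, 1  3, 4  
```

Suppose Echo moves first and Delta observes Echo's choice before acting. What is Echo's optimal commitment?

X

Work backward from Delta's decision.
- V: BR = A4, leader payoff 1.
- W: BR = A1, leader payoff 0.
- X: BR = A4, leader payoff 8.
- Y: BR = A0, leader payoff 4.
- Z: BR = A3, leader payoff 2.
Echo's induced payoffs are 1, 0, 8, 4, 2, so Echo commits to X. Subgame-perfect outcome: (A4, X) with payoffs (9, 8).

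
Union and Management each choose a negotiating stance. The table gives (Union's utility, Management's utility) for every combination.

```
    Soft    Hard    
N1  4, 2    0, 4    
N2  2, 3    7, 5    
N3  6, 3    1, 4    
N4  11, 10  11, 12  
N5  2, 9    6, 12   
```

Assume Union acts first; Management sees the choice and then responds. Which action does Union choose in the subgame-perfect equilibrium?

N4

Solve by backward induction (Union leads).
- N1: BR = Hard, leader payoff 0.
- N2: BR = Hard, leader payoff 7.
- N3: BR = Hard, leader payoff 1.
- N4: BR = Hard, leader payoff 11.
- N5: BR = Hard, leader payoff 6.
Maximizing over 0, 7, 1, 11, 6, Union chooses N4. Subgame-perfect outcome: (N4, Hard) with payoffs (11, 12).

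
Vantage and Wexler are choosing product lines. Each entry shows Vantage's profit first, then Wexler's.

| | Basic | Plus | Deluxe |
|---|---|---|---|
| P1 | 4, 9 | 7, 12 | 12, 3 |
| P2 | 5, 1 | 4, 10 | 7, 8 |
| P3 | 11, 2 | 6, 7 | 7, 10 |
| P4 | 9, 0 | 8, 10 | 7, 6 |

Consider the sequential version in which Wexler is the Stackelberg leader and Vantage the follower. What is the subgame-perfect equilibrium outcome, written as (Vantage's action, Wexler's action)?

(P4, Plus)

Work backward from Vantage's decision.
- Basic: Vantage compares 4, 5, 11, 9 and picks P3; Wexler would get 2.
- Plus: Vantage compares 7, 4, 6, 8 and picks P4; Wexler would get 10.
- Deluxe: Vantage compares 12, 7, 7, 7 and picks P1; Wexler would get 3.
Wexler's induced payoffs are 2, 10, 3, so Wexler commits to Plus. Subgame-perfect outcome: (P4, Plus) with payoffs (8, 10).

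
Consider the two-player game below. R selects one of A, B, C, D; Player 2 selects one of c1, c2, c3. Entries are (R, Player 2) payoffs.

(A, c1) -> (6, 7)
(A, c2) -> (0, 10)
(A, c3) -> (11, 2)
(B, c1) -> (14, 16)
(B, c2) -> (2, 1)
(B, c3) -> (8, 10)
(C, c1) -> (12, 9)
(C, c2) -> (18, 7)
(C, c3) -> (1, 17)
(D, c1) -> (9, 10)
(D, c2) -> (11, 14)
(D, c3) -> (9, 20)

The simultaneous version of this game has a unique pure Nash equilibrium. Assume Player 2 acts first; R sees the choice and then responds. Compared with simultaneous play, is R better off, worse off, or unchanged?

unchanged

R best-responds to each possible Player 2 move:
- c1: R compares 6, 14, 12, 9 and picks B; Player 2 would get 16.
- c2: R compares 0, 2, 18, 11 and picks C; Player 2 would get 7.
- c3: R compares 11, 8, 1, 9 and picks A; Player 2 would get 2.
Player 2's induced payoffs are 16, 7, 2, so Player 2 commits to c1. Subgame-perfect outcome: (B, c1) with payoffs (14, 16).
Under simultaneous play:
R's best replies: c1→B; c2→C; c3→A.
Player 2's best replies: A→c2; B→c1; C→c3; D→c3.
Only (B, c1) has each player best-responding; Nash payoffs (14, 16).
R earns 14 sequentially versus 14 at the Nash outcome: unchanged.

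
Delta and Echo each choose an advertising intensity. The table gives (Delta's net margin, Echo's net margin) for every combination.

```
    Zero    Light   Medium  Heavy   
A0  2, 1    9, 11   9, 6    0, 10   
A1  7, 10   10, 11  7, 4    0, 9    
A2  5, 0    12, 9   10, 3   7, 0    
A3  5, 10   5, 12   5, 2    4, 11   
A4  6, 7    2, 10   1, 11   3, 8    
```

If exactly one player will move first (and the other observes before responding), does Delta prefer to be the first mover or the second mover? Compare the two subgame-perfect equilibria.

first

If Delta leads: Echo's best replies are A0→Light, A1→Light, A2→Light, A3→Light, A4→Medium; Delta's induced payoffs 9, 10, 12, 5, 1; outcome (A2, Light), payoffs (12, 9).
If Echo leads: Delta's best replies are Zero→A1, Light→A2, Medium→A2, Heavy→A2; Echo's induced payoffs 10, 9, 3, 0; outcome (A1, Zero), payoffs (7, 10).
Delta gets 12 moving first and 7 moving second, so Delta prefers to move first.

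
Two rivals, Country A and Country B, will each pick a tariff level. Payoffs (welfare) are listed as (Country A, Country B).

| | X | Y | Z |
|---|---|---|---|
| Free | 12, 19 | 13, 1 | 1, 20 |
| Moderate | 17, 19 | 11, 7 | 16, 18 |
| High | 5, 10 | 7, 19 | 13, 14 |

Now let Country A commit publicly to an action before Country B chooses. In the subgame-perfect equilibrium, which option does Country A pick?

Country B best-responds to each possible Country A move:
- Free: BR = Z, leader payoff 1.
- Moderate: BR = X, leader payoff 17.
- High: BR = Y, leader payoff 7.
Country A's induced payoffs are 1, 17, 7, so Country A commits to Moderate. Subgame-perfect outcome: (Moderate, X) with payoffs (17, 19).

Moderate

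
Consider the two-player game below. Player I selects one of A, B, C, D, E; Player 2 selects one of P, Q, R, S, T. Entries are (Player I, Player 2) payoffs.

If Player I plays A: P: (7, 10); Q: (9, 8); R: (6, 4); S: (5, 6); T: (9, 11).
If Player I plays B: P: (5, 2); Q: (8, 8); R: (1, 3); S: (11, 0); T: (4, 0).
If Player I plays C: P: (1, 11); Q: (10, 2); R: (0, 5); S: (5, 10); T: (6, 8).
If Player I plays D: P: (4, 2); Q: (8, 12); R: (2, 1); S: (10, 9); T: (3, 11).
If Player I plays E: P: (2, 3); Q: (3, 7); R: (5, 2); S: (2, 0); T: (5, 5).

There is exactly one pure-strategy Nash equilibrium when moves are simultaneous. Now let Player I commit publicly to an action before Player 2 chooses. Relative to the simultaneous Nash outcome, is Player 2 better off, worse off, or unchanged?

unchanged

Player 2 best-responds to each possible Player I move:
- A: BR = T, leader payoff 9.
- B: BR = Q, leader payoff 8.
- C: BR = P, leader payoff 1.
- D: BR = Q, leader payoff 8.
- E: BR = Q, leader payoff 3.
Maximizing over 9, 8, 1, 8, 3, Player I chooses A. Subgame-perfect outcome: (A, T) with payoffs (9, 11).
Under simultaneous play:
Player I's best replies: P→A; Q→C; R→A; S→B; T→A.
Player 2's best replies: A→T; B→Q; C→P; D→Q; E→Q.
The unique mutual best reply is (A, T), giving (9, 11).
Player 2 earns 11 sequentially versus 11 at the Nash outcome: unchanged.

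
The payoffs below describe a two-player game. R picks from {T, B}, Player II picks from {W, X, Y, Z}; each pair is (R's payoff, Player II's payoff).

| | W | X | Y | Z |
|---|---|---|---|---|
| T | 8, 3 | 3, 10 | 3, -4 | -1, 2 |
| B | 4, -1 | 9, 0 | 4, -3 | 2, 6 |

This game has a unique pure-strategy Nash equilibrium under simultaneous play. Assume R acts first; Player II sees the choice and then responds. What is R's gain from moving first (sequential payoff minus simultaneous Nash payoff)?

1

Solve by backward induction (R leads).
- T: BR = X, leader payoff 3.
- B: BR = Z, leader payoff 2.
R's induced payoffs are 3, 2, so R commits to T. Subgame-perfect outcome: (T, X) with payoffs (3, 10).
Under simultaneous play:
R's best replies: W→T; X→B; Y→B; Z→B.
Player II's best replies: T→X; B→Z.
The unique mutual best reply is (B, Z), giving (2, 6).
R's commitment gain: 3 − 2 = 1.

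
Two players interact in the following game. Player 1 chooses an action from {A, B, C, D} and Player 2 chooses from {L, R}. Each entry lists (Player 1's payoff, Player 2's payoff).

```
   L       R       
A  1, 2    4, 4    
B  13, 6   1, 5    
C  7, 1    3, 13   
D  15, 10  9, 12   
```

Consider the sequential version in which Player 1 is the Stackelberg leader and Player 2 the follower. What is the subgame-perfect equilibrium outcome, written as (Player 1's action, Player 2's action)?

Backward induction with Player 1 moving first.
- A: Player 2 compares 2, 4 and picks R; Player 1 would get 4.
- B: Player 2 compares 6, 5 and picks L; Player 1 would get 13.
- C: Player 2 compares 1, 13 and picks R; Player 1 would get 3.
- D: Player 2 compares 10, 12 and picks R; Player 1 would get 9.
Among 4, 13, 3, 9, the best is 13 at B. Subgame-perfect outcome: (B, L) with payoffs (13, 6).

(B, L)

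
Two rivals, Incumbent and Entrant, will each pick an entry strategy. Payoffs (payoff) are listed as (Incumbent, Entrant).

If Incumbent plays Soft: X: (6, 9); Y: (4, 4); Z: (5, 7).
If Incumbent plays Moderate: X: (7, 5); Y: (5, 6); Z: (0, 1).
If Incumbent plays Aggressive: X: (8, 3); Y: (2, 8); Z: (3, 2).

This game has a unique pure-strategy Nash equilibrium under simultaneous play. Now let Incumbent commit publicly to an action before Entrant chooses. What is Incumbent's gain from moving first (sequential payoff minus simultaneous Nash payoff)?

1

Backward induction with Incumbent moving first.
- Soft: Entrant compares 9, 4, 7 and picks X; Incumbent would get 6.
- Moderate: Entrant compares 5, 6, 1 and picks Y; Incumbent would get 5.
- Aggressive: Entrant compares 3, 8, 2 and picks Y; Incumbent would get 2.
Among 6, 5, 2, the best is 6 at Soft. Subgame-perfect outcome: (Soft, X) with payoffs (6, 9).
For the simultaneous game, intersect best replies.
Incumbent's best replies: X→Aggressive; Y→Moderate; Z→Soft.
Entrant's best replies: Soft→X; Moderate→Y; Aggressive→Y.
Only (Moderate, Y) has each player best-responding; Nash payoffs (5, 6).
Incumbent's commitment gain: 6 − 5 = 1.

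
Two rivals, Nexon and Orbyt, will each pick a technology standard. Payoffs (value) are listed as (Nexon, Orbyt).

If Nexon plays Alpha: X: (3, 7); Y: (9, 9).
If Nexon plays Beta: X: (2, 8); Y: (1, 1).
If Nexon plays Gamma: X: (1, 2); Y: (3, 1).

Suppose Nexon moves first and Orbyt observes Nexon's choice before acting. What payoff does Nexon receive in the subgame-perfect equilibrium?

9

Backward induction with Nexon moving first.
- Alpha: BR = Y, leader payoff 9.
- Beta: BR = X, leader payoff 2.
- Gamma: BR = X, leader payoff 1.
Maximizing over 9, 2, 1, Nexon chooses Alpha. Subgame-perfect outcome: (Alpha, Y) with payoffs (9, 9).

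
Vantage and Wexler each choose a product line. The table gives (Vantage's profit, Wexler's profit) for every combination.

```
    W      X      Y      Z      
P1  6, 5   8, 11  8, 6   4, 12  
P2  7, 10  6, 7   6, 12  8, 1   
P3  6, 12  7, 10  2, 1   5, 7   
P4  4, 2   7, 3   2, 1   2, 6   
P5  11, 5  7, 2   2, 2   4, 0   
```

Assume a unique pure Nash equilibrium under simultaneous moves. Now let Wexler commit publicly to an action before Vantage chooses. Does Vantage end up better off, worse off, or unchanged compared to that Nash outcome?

worse off

Vantage best-responds to each possible Wexler move:
- W: Vantage compares 6, 7, 6, 4, 11 and picks P5; Wexler would get 5.
- X: Vantage compares 8, 6, 7, 7, 7 and picks P1; Wexler would get 11.
- Y: Vantage compares 8, 6, 2, 2, 2 and picks P1; Wexler would get 6.
- Z: Vantage compares 4, 8, 5, 2, 4 and picks P2; Wexler would get 1.
Among 5, 11, 6, 1, the best is 11 at X. Subgame-perfect outcome: (P1, X) with payoffs (8, 11).
Now find the simultaneous Nash equilibrium.
Vantage's best replies: W→P5; X→P1; Y→P1; Z→P2.
Wexler's best replies: P1→Z; P2→Y; P3→W; P4→Z; P5→W.
The unique mutual best reply is (P5, W), giving (11, 5).
Vantage earns 8 sequentially versus 11 at the Nash outcome: worse off.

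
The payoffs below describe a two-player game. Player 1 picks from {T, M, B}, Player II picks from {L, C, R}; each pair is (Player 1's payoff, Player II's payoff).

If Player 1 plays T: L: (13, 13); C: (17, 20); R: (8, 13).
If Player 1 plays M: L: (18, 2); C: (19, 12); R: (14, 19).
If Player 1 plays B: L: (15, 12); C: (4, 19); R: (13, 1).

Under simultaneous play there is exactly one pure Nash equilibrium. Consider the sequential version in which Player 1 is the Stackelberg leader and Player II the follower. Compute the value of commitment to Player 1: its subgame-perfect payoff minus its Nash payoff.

3

Work backward from Player II's decision.
- T → Player II plays C (best of 13, 20, 13); Player 1 gets 17.
- M → Player II plays R (best of 2, 12, 19); Player 1 gets 14.
- B → Player II plays C (best of 12, 19, 1); Player 1 gets 4.
Maximizing over 17, 14, 4, Player 1 chooses T. Subgame-perfect outcome: (T, C) with payoffs (17, 20).
Under simultaneous play:
Player 1's best replies: L→M; C→M; R→M.
Player II's best replies: T→C; M→R; B→C.
Only (M, R) has each player best-responding; Nash payoffs (14, 19).
Player 1's commitment gain: 17 − 14 = 3.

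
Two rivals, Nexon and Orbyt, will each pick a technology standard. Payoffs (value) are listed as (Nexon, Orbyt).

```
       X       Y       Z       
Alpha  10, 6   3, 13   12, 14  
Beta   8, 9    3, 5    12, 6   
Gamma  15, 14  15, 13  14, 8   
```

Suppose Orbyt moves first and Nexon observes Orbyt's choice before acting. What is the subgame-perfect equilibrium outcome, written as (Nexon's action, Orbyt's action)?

Backward induction with Orbyt moving first.
- X: Nexon compares 10, 8, 15 and picks Gamma; Orbyt would get 14.
- Y: Nexon compares 3, 3, 15 and picks Gamma; Orbyt would get 13.
- Z: Nexon compares 12, 12, 14 and picks Gamma; Orbyt would get 8.
Among 14, 13, 8, the best is 14 at X. Subgame-perfect outcome: (Gamma, X) with payoffs (15, 14).

(Gamma, X)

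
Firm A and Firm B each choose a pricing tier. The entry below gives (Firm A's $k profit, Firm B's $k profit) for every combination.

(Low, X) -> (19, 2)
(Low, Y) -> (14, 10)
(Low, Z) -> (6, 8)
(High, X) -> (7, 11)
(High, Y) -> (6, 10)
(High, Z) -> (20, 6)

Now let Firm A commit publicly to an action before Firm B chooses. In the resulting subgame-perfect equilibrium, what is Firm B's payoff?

10

Firm B best-responds to each possible Firm A move:
- Low → Firm B plays Y (best of 2, 10, 8); Firm A gets 14.
- High → Firm B plays X (best of 11, 10, 6); Firm A gets 7.
Firm A's induced payoffs are 14, 7, so Firm A commits to Low. Subgame-perfect outcome: (Low, Y) with payoffs (14, 10).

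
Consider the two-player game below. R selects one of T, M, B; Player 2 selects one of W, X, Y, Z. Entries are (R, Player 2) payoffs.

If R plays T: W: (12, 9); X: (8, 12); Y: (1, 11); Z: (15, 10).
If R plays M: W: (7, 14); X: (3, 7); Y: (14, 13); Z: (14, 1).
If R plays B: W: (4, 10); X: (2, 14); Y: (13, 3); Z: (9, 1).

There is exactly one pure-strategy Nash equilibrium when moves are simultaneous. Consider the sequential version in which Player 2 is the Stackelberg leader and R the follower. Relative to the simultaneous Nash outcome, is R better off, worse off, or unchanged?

better off

Solve by backward induction (Player 2 leads).
- W: BR = T, leader payoff 9.
- X: BR = T, leader payoff 12.
- Y: BR = M, leader payoff 13.
- Z: BR = T, leader payoff 10.
Player 2's induced payoffs are 9, 12, 13, 10, so Player 2 commits to Y. Subgame-perfect outcome: (M, Y) with payoffs (14, 13).
Now find the simultaneous Nash equilibrium.
R's best replies: W→T; X→T; Y→M; Z→T.
Player 2's best replies: T→X; M→W; B→X.
The unique mutual best reply is (T, X), giving (8, 12).
R earns 14 sequentially versus 8 at the Nash outcome: better off.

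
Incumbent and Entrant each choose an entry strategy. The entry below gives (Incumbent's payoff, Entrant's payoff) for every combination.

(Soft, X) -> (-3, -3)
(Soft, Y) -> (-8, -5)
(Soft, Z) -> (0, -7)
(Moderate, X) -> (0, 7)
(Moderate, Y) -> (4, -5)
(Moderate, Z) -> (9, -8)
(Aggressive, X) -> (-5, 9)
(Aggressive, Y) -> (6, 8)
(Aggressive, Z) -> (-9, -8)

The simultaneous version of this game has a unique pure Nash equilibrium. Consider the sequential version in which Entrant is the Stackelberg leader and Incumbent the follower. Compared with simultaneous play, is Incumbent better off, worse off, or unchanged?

better off

Work backward from Incumbent's decision.
- X: BR = Moderate, leader payoff 7.
- Y: BR = Aggressive, leader payoff 8.
- Z: BR = Moderate, leader payoff -8.
Maximizing over 7, 8, -8, Entrant chooses Y. Subgame-perfect outcome: (Aggressive, Y) with payoffs (6, 8).
Under simultaneous play:
Incumbent's best replies: X→Moderate; Y→Aggressive; Z→Moderate.
Entrant's best replies: Soft→X; Moderate→X; Aggressive→X.
The unique mutual best reply is (Moderate, X), giving (0, 7).
Incumbent earns 6 sequentially versus 0 at the Nash outcome: better off.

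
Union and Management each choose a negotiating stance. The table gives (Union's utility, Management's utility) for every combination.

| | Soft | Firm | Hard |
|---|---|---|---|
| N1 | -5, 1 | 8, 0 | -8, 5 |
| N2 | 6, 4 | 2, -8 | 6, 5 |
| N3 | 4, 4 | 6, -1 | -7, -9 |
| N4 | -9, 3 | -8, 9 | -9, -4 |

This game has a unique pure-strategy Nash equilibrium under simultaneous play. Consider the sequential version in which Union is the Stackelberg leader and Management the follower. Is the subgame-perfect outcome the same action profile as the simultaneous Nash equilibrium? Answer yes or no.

Work backward from Management's decision.
- N1: BR = Hard, leader payoff -8.
- N2: BR = Hard, leader payoff 6.
- N3: BR = Soft, leader payoff 4.
- N4: BR = Firm, leader payoff -8.
Maximizing over -8, 6, 4, -8, Union chooses N2. Subgame-perfect outcome: (N2, Hard) with payoffs (6, 5).
For the simultaneous game, intersect best replies.
Union's best replies: Soft→N2; Firm→N1; Hard→N2.
Management's best replies: N1→Hard; N2→Hard; N3→Soft; N4→Firm.
The unique mutual best reply is (N2, Hard), giving (6, 5).
Sequential outcome (N2, Hard) coincides with the Nash profile (N2, Hard).

yes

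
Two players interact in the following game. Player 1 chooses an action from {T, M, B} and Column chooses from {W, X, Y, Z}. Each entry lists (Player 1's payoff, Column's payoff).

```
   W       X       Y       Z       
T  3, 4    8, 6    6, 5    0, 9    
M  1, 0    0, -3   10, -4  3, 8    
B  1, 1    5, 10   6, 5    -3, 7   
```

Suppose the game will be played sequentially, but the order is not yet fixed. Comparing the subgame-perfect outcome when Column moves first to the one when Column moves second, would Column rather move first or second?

If Player 1 leads: Column's best replies are T→Z, M→Z, B→X; Player 1's induced payoffs 0, 3, 5; outcome (B, X), payoffs (5, 10).
If Column leads: Player 1's best replies are W→T, X→T, Y→M, Z→M; Column's induced payoffs 4, 6, -4, 8; outcome (M, Z), payoffs (3, 8).
Column gets 8 moving first and 10 moving second, so Column prefers to move second.

second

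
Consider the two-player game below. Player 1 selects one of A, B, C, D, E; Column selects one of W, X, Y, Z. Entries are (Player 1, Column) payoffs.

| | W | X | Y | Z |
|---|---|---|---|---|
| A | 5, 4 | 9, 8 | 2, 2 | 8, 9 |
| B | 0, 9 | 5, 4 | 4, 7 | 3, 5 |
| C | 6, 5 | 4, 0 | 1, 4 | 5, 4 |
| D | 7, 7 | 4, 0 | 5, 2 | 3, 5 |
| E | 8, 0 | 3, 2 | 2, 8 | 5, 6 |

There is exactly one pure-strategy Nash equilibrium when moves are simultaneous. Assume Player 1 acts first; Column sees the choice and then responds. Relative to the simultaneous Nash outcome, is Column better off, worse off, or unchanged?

unchanged

Backward induction with Player 1 moving first.
- A → Column plays Z (best of 4, 8, 2, 9); Player 1 gets 8.
- B → Column plays W (best of 9, 4, 7, 5); Player 1 gets 0.
- C → Column plays W (best of 5, 0, 4, 4); Player 1 gets 6.
- D → Column plays W (best of 7, 0, 2, 5); Player 1 gets 7.
- E → Column plays Y (best of 0, 2, 8, 6); Player 1 gets 2.
Among 8, 0, 6, 7, 2, the best is 8 at A. Subgame-perfect outcome: (A, Z) with payoffs (8, 9).
Under simultaneous play:
Player 1's best replies: W→E; X→A; Y→D; Z→A.
Column's best replies: A→Z; B→W; C→W; D→W; E→Y.
The unique mutual best reply is (A, Z), giving (8, 9).
Column earns 9 sequentially versus 9 at the Nash outcome: unchanged.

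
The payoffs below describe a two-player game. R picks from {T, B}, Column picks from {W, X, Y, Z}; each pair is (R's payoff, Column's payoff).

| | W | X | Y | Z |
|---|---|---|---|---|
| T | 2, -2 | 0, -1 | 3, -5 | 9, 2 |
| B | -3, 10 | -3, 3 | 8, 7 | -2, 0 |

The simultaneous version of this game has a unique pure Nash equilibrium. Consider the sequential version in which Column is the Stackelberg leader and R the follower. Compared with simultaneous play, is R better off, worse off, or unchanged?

worse off

Backward induction with Column moving first.
- W → R plays T (best of 2, -3); Column gets -2.
- X → R plays T (best of 0, -3); Column gets -1.
- Y → R plays B (best of 3, 8); Column gets 7.
- Z → R plays T (best of 9, -2); Column gets 2.
Maximizing over -2, -1, 7, 2, Column chooses Y. Subgame-perfect outcome: (B, Y) with payoffs (8, 7).
For the simultaneous game, intersect best replies.
R's best replies: W→T; X→T; Y→B; Z→T.
Column's best replies: T→Z; B→W.
The unique mutual best reply is (T, Z), giving (9, 2).
R earns 8 sequentially versus 9 at the Nash outcome: worse off.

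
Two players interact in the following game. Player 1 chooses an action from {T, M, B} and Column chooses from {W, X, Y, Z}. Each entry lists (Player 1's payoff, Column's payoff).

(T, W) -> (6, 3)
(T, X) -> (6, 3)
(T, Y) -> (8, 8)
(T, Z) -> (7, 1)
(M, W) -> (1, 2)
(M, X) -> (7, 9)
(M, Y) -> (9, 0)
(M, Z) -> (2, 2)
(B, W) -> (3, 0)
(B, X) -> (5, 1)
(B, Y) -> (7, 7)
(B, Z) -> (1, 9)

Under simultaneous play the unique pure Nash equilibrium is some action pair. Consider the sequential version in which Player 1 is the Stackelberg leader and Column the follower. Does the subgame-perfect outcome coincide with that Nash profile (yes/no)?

no

Column best-responds to each possible Player 1 move:
- T: Column compares 3, 3, 8, 1 and picks Y; Player 1 would get 8.
- M: Column compares 2, 9, 0, 2 and picks X; Player 1 would get 7.
- B: Column compares 0, 1, 7, 9 and picks Z; Player 1 would get 1.
Player 1's induced payoffs are 8, 7, 1, so Player 1 commits to T. Subgame-perfect outcome: (T, Y) with payoffs (8, 8).
Now find the simultaneous Nash equilibrium.
Player 1's best replies: W→T; X→M; Y→M; Z→T.
Column's best replies: T→Y; M→X; B→Z.
The unique mutual best reply is (M, X), giving (7, 9).
Sequential outcome (T, Y) differs from the Nash profile (M, X).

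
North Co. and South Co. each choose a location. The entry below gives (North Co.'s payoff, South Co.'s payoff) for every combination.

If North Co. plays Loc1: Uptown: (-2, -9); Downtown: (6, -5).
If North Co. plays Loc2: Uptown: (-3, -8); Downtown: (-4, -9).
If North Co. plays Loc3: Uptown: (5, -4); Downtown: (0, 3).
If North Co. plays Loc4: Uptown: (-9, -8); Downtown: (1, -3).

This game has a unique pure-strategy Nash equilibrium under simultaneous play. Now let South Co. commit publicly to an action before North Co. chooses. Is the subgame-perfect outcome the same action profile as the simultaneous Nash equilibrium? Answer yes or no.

Backward induction with South Co. moving first.
- Uptown → North Co. plays Loc3 (best of -2, -3, 5, -9); South Co. gets -4.
- Downtown → North Co. plays Loc1 (best of 6, -4, 0, 1); South Co. gets -5.
South Co.'s induced payoffs are -4, -5, so South Co. commits to Uptown. Subgame-perfect outcome: (Loc3, Uptown) with payoffs (5, -4).
Now find the simultaneous Nash equilibrium.
North Co.'s best replies: Uptown→Loc3; Downtown→Loc1.
South Co.'s best replies: Loc1→Downtown; Loc2→Uptown; Loc3→Downtown; Loc4→Downtown.
Only (Loc1, Downtown) has each player best-responding; Nash payoffs (6, -5).
Sequential outcome (Loc3, Uptown) differs from the Nash profile (Loc1, Downtown).

no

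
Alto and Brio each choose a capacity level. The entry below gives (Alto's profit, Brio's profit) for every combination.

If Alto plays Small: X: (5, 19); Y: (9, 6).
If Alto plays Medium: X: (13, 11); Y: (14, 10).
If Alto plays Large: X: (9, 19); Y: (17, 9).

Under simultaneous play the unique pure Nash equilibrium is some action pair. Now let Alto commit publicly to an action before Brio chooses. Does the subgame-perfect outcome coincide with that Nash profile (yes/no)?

Brio best-responds to each possible Alto move:
- Small → Brio plays X (best of 19, 6); Alto gets 5.
- Medium → Brio plays X (best of 11, 10); Alto gets 13.
- Large → Brio plays X (best of 19, 9); Alto gets 9.
Alto's induced payoffs are 5, 13, 9, so Alto commits to Medium. Subgame-perfect outcome: (Medium, X) with payoffs (13, 11).
Now find the simultaneous Nash equilibrium.
Alto's best replies: X→Medium; Y→Large.
Brio's best replies: Small→X; Medium→X; Large→X.
Only (Medium, X) has each player best-responding; Nash payoffs (13, 11).
Sequential outcome (Medium, X) coincides with the Nash profile (Medium, X).

yes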